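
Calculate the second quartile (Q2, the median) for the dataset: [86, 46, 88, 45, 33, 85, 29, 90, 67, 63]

65

Step 1: Sort the data: [29, 33, 45, 46, 63, 67, 85, 86, 88, 90]
Step 2: n = 10
Step 3: Q2 is the median. Since n is even, it is the average of the values at positions 5 and 6:
  Q2 = (63 + 67) / 2 = 65
Step 4: Q2 = 65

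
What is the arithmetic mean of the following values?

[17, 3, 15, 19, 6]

12

Step 1: Sum all values: 17 + 3 + 15 + 19 + 6 = 60
Step 2: Count the number of values: n = 5
Step 3: Mean = sum / n = 60 / 5 = 12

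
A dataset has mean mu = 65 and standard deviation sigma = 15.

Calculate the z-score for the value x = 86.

1.4

Step 1: Recall the z-score formula: z = (x - mu) / sigma
Step 2: Substitute values: z = (86 - 65) / 15
Step 3: z = 21 / 15 = 1.4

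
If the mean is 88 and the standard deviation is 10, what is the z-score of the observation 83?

-0.5

Step 1: Recall the z-score formula: z = (x - mu) / sigma
Step 2: Substitute values: z = (83 - 88) / 10
Step 3: z = -5 / 10 = -0.5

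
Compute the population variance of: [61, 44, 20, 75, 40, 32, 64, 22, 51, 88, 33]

434.876

Step 1: Compute the mean: (61 + 44 + 20 + 75 + 40 + 32 + 64 + 22 + 51 + 88 + 33) / 11 = 48.1818
Step 2: Compute squared deviations from the mean:
  (61 - 48.1818)^2 = 164.3058
  (44 - 48.1818)^2 = 17.4876
  (20 - 48.1818)^2 = 794.2149
  (75 - 48.1818)^2 = 719.2149
  (40 - 48.1818)^2 = 66.9421
  (32 - 48.1818)^2 = 261.8512
  (64 - 48.1818)^2 = 250.2149
  (22 - 48.1818)^2 = 685.4876
  (51 - 48.1818)^2 = 7.9421
  (88 - 48.1818)^2 = 1585.4876
  (33 - 48.1818)^2 = 230.4876
Step 3: Sum of squared deviations = 4783.6364
Step 4: Population variance = 4783.6364 / 11 = 434.876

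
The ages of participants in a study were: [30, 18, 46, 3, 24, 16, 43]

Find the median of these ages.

24

Step 1: Sort the data in ascending order: [3, 16, 18, 24, 30, 43, 46]
Step 2: The number of values is n = 7.
Step 3: Since n is odd, the median is the middle value at position 4: 24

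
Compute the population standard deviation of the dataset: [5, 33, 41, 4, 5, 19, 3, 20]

13.6634

Step 1: Compute the mean: 16.25
Step 2: Sum of squared deviations from the mean: 1493.5
Step 3: Population variance = 1493.5 / 8 = 186.6875
Step 4: Standard deviation = sqrt(186.6875) = 13.6634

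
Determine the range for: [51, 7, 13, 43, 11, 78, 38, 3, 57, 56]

75

Step 1: Identify the maximum value: max = 78
Step 2: Identify the minimum value: min = 3
Step 3: Range = max - min = 78 - 3 = 75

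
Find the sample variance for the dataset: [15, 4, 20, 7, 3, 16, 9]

42.2857

Step 1: Compute the mean: (15 + 4 + 20 + 7 + 3 + 16 + 9) / 7 = 10.5714
Step 2: Compute squared deviations from the mean:
  (15 - 10.5714)^2 = 19.6122
  (4 - 10.5714)^2 = 43.1837
  (20 - 10.5714)^2 = 88.898
  (7 - 10.5714)^2 = 12.7551
  (3 - 10.5714)^2 = 57.3265
  (16 - 10.5714)^2 = 29.4694
  (9 - 10.5714)^2 = 2.4694
Step 3: Sum of squared deviations = 253.7143
Step 4: Sample variance = 253.7143 / 6 = 42.2857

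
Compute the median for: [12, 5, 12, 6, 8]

8

Step 1: Sort the data in ascending order: [5, 6, 8, 12, 12]
Step 2: The number of values is n = 5.
Step 3: Since n is odd, the median is the middle value at position 3: 8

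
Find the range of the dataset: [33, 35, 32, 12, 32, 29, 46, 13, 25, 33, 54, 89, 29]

77

Step 1: Identify the maximum value: max = 89
Step 2: Identify the minimum value: min = 12
Step 3: Range = max - min = 89 - 12 = 77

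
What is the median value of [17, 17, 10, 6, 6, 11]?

10.5

Step 1: Sort the data in ascending order: [6, 6, 10, 11, 17, 17]
Step 2: The number of values is n = 6.
Step 3: Since n is even, the median is the average of positions 3 and 4:
  Median = (10 + 11) / 2 = 10.5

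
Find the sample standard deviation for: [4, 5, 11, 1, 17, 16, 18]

6.9693

Step 1: Compute the mean: 10.2857
Step 2: Sum of squared deviations from the mean: 291.4286
Step 3: Sample variance = 291.4286 / 6 = 48.5714
Step 4: Standard deviation = sqrt(48.5714) = 6.9693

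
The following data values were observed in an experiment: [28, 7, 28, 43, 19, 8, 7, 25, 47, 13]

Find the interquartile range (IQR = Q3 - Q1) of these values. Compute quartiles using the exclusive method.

24

Step 1: Sort the data: [7, 7, 8, 13, 19, 25, 28, 28, 43, 47]
Step 2: n = 10
Step 3: Using the exclusive quartile method:
  Q1 = 7.75
  Q2 (median) = 22
  Q3 = 31.75
  IQR = Q3 - Q1 = 31.75 - 7.75 = 24
Step 4: IQR = 24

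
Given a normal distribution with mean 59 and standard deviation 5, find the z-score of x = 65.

1.2

Step 1: Recall the z-score formula: z = (x - mu) / sigma
Step 2: Substitute values: z = (65 - 59) / 5
Step 3: z = 6 / 5 = 1.2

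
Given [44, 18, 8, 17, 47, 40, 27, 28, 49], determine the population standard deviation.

13.9399

Step 1: Compute the mean: 30.8889
Step 2: Sum of squared deviations from the mean: 1748.8889
Step 3: Population variance = 1748.8889 / 9 = 194.321
Step 4: Standard deviation = sqrt(194.321) = 13.9399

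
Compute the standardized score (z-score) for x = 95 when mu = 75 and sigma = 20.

1

Step 1: Recall the z-score formula: z = (x - mu) / sigma
Step 2: Substitute values: z = (95 - 75) / 20
Step 3: z = 20 / 20 = 1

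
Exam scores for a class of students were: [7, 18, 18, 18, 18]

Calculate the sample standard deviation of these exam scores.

4.9193

Step 1: Compute the mean: 15.8
Step 2: Sum of squared deviations from the mean: 96.8
Step 3: Sample variance = 96.8 / 4 = 24.2
Step 4: Standard deviation = sqrt(24.2) = 4.9193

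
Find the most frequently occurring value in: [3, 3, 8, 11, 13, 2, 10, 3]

3

Step 1: Count the frequency of each value:
  2: appears 1 time(s)
  3: appears 3 time(s)
  8: appears 1 time(s)
  10: appears 1 time(s)
  11: appears 1 time(s)
  13: appears 1 time(s)
Step 2: The value 3 appears most frequently (3 times).
Step 3: Mode = 3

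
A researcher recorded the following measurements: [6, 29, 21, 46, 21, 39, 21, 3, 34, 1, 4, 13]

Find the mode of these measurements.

21

Step 1: Count the frequency of each value:
  1: appears 1 time(s)
  3: appears 1 time(s)
  4: appears 1 time(s)
  6: appears 1 time(s)
  13: appears 1 time(s)
  21: appears 3 time(s)
  29: appears 1 time(s)
  34: appears 1 time(s)
  39: appears 1 time(s)
  46: appears 1 time(s)
Step 2: The value 21 appears most frequently (3 times).
Step 3: Mode = 21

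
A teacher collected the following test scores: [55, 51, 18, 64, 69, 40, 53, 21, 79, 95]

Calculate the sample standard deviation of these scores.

24.0843

Step 1: Compute the mean: 54.5
Step 2: Sum of squared deviations from the mean: 5220.5
Step 3: Sample variance = 5220.5 / 9 = 580.0556
Step 4: Standard deviation = sqrt(580.0556) = 24.0843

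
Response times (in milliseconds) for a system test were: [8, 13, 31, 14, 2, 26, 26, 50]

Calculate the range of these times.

48

Step 1: Identify the maximum value: max = 50
Step 2: Identify the minimum value: min = 2
Step 3: Range = max - min = 50 - 2 = 48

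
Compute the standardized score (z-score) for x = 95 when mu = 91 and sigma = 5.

0.8

Step 1: Recall the z-score formula: z = (x - mu) / sigma
Step 2: Substitute values: z = (95 - 91) / 5
Step 3: z = 4 / 5 = 0.8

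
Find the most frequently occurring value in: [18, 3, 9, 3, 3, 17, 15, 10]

3

Step 1: Count the frequency of each value:
  3: appears 3 time(s)
  9: appears 1 time(s)
  10: appears 1 time(s)
  15: appears 1 time(s)
  17: appears 1 time(s)
  18: appears 1 time(s)
Step 2: The value 3 appears most frequently (3 times).
Step 3: Mode = 3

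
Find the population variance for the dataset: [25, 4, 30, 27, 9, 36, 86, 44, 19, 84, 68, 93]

891.6875

Step 1: Compute the mean: (25 + 4 + 30 + 27 + 9 + 36 + 86 + 44 + 19 + 84 + 68 + 93) / 12 = 43.75
Step 2: Compute squared deviations from the mean:
  (25 - 43.75)^2 = 351.5625
  (4 - 43.75)^2 = 1580.0625
  (30 - 43.75)^2 = 189.0625
  (27 - 43.75)^2 = 280.5625
  (9 - 43.75)^2 = 1207.5625
  (36 - 43.75)^2 = 60.0625
  (86 - 43.75)^2 = 1785.0625
  (44 - 43.75)^2 = 0.0625
  (19 - 43.75)^2 = 612.5625
  (84 - 43.75)^2 = 1620.0625
  (68 - 43.75)^2 = 588.0625
  (93 - 43.75)^2 = 2425.5625
Step 3: Sum of squared deviations = 10700.25
Step 4: Population variance = 10700.25 / 12 = 891.6875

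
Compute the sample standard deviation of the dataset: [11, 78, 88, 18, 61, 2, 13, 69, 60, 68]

32.0583

Step 1: Compute the mean: 46.8
Step 2: Sum of squared deviations from the mean: 9249.6
Step 3: Sample variance = 9249.6 / 9 = 1027.7333
Step 4: Standard deviation = sqrt(1027.7333) = 32.0583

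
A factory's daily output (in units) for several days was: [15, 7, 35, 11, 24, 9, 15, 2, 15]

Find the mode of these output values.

15

Step 1: Count the frequency of each value:
  2: appears 1 time(s)
  7: appears 1 time(s)
  9: appears 1 time(s)
  11: appears 1 time(s)
  15: appears 3 time(s)
  24: appears 1 time(s)
  35: appears 1 time(s)
Step 2: The value 15 appears most frequently (3 times).
Step 3: Mode = 15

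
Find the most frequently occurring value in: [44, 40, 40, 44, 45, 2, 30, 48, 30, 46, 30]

30

Step 1: Count the frequency of each value:
  2: appears 1 time(s)
  30: appears 3 time(s)
  40: appears 2 time(s)
  44: appears 2 time(s)
  45: appears 1 time(s)
  46: appears 1 time(s)
  48: appears 1 time(s)
Step 2: The value 30 appears most frequently (3 times).
Step 3: Mode = 30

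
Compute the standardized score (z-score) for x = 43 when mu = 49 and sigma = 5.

-1.2

Step 1: Recall the z-score formula: z = (x - mu) / sigma
Step 2: Substitute values: z = (43 - 49) / 5
Step 3: z = -6 / 5 = -1.2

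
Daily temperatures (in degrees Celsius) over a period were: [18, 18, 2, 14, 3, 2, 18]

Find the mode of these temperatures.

18

Step 1: Count the frequency of each value:
  2: appears 2 time(s)
  3: appears 1 time(s)
  14: appears 1 time(s)
  18: appears 3 time(s)
Step 2: The value 18 appears most frequently (3 times).
Step 3: Mode = 18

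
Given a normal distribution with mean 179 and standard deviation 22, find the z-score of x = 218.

1.7727

Step 1: Recall the z-score formula: z = (x - mu) / sigma
Step 2: Substitute values: z = (218 - 179) / 22
Step 3: z = 39 / 22 = 1.7727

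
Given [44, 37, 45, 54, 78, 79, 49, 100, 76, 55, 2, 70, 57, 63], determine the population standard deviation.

22.5932

Step 1: Compute the mean: 57.7857
Step 2: Sum of squared deviations from the mean: 7146.3571
Step 3: Population variance = 7146.3571 / 14 = 510.4541
Step 4: Standard deviation = sqrt(510.4541) = 22.5932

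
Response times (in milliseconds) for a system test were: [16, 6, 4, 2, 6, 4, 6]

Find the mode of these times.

6

Step 1: Count the frequency of each value:
  2: appears 1 time(s)
  4: appears 2 time(s)
  6: appears 3 time(s)
  16: appears 1 time(s)
Step 2: The value 6 appears most frequently (3 times).
Step 3: Mode = 6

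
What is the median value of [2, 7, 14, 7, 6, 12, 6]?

7

Step 1: Sort the data in ascending order: [2, 6, 6, 7, 7, 12, 14]
Step 2: The number of values is n = 7.
Step 3: Since n is odd, the median is the middle value at position 4: 7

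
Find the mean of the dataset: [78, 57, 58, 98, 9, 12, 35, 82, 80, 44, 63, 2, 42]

50.7692

Step 1: Sum all values: 78 + 57 + 58 + 98 + 9 + 12 + 35 + 82 + 80 + 44 + 63 + 2 + 42 = 660
Step 2: Count the number of values: n = 13
Step 3: Mean = sum / n = 660 / 13 = 50.7692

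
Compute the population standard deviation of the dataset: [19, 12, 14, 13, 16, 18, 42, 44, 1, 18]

12.6258

Step 1: Compute the mean: 19.7
Step 2: Sum of squared deviations from the mean: 1594.1
Step 3: Population variance = 1594.1 / 10 = 159.41
Step 4: Standard deviation = sqrt(159.41) = 12.6258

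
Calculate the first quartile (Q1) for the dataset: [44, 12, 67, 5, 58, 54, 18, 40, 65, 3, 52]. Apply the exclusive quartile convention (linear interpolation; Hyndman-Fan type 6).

12

Step 1: Sort the data: [3, 5, 12, 18, 40, 44, 52, 54, 58, 65, 67]
Step 2: n = 11
Step 3: Using the exclusive quartile method:
  Q1 = 12
  Q2 (median) = 44
  Q3 = 58
  IQR = Q3 - Q1 = 58 - 12 = 46
Step 4: Q1 = 12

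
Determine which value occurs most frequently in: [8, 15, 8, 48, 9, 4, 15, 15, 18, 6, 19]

15

Step 1: Count the frequency of each value:
  4: appears 1 time(s)
  6: appears 1 time(s)
  8: appears 2 time(s)
  9: appears 1 time(s)
  15: appears 3 time(s)
  18: appears 1 time(s)
  19: appears 1 time(s)
  48: appears 1 time(s)
Step 2: The value 15 appears most frequently (3 times).
Step 3: Mode = 15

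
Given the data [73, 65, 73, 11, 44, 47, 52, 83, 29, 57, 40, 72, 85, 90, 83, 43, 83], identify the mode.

83

Step 1: Count the frequency of each value:
  11: appears 1 time(s)
  29: appears 1 time(s)
  40: appears 1 time(s)
  43: appears 1 time(s)
  44: appears 1 time(s)
  47: appears 1 time(s)
  52: appears 1 time(s)
  57: appears 1 time(s)
  65: appears 1 time(s)
  72: appears 1 time(s)
  73: appears 2 time(s)
  83: appears 3 time(s)
  85: appears 1 time(s)
  90: appears 1 time(s)
Step 2: The value 83 appears most frequently (3 times).
Step 3: Mode = 83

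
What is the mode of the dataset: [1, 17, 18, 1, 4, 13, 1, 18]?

1

Step 1: Count the frequency of each value:
  1: appears 3 time(s)
  4: appears 1 time(s)
  13: appears 1 time(s)
  17: appears 1 time(s)
  18: appears 2 time(s)
Step 2: The value 1 appears most frequently (3 times).
Step 3: Mode = 1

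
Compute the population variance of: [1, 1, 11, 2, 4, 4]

11.8056

Step 1: Compute the mean: (1 + 1 + 11 + 2 + 4 + 4) / 6 = 3.8333
Step 2: Compute squared deviations from the mean:
  (1 - 3.8333)^2 = 8.0278
  (1 - 3.8333)^2 = 8.0278
  (11 - 3.8333)^2 = 51.3611
  (2 - 3.8333)^2 = 3.3611
  (4 - 3.8333)^2 = 0.0278
  (4 - 3.8333)^2 = 0.0278
Step 3: Sum of squared deviations = 70.8333
Step 4: Population variance = 70.8333 / 6 = 11.8056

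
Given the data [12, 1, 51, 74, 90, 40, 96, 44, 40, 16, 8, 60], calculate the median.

42

Step 1: Sort the data in ascending order: [1, 8, 12, 16, 40, 40, 44, 51, 60, 74, 90, 96]
Step 2: The number of values is n = 12.
Step 3: Since n is even, the median is the average of positions 6 and 7:
  Median = (40 + 44) / 2 = 42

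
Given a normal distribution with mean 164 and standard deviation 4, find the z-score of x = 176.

3

Step 1: Recall the z-score formula: z = (x - mu) / sigma
Step 2: Substitute values: z = (176 - 164) / 4
Step 3: z = 12 / 4 = 3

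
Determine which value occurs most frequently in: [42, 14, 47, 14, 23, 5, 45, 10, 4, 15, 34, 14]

14

Step 1: Count the frequency of each value:
  4: appears 1 time(s)
  5: appears 1 time(s)
  10: appears 1 time(s)
  14: appears 3 time(s)
  15: appears 1 time(s)
  23: appears 1 time(s)
  34: appears 1 time(s)
  42: appears 1 time(s)
  45: appears 1 time(s)
  47: appears 1 time(s)
Step 2: The value 14 appears most frequently (3 times).
Step 3: Mode = 14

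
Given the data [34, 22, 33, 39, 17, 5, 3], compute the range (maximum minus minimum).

36

Step 1: Identify the maximum value: max = 39
Step 2: Identify the minimum value: min = 3
Step 3: Range = max - min = 39 - 3 = 36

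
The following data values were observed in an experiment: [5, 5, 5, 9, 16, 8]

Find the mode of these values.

5

Step 1: Count the frequency of each value:
  5: appears 3 time(s)
  8: appears 1 time(s)
  9: appears 1 time(s)
  16: appears 1 time(s)
Step 2: The value 5 appears most frequently (3 times).
Step 3: Mode = 5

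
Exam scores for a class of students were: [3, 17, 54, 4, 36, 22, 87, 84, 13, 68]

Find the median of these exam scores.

29

Step 1: Sort the data in ascending order: [3, 4, 13, 17, 22, 36, 54, 68, 84, 87]
Step 2: The number of values is n = 10.
Step 3: Since n is even, the median is the average of positions 5 and 6:
  Median = (22 + 36) / 2 = 29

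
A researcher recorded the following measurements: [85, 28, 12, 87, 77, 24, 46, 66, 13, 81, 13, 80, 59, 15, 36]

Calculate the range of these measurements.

75

Step 1: Identify the maximum value: max = 87
Step 2: Identify the minimum value: min = 12
Step 3: Range = max - min = 87 - 12 = 75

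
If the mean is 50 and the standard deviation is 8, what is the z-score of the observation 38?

-1.5

Step 1: Recall the z-score formula: z = (x - mu) / sigma
Step 2: Substitute values: z = (38 - 50) / 8
Step 3: z = -12 / 8 = -1.5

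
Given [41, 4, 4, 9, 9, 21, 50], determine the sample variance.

349.2381

Step 1: Compute the mean: (41 + 4 + 4 + 9 + 9 + 21 + 50) / 7 = 19.7143
Step 2: Compute squared deviations from the mean:
  (41 - 19.7143)^2 = 453.0816
  (4 - 19.7143)^2 = 246.9388
  (4 - 19.7143)^2 = 246.9388
  (9 - 19.7143)^2 = 114.7959
  (9 - 19.7143)^2 = 114.7959
  (21 - 19.7143)^2 = 1.6531
  (50 - 19.7143)^2 = 917.2245
Step 3: Sum of squared deviations = 2095.4286
Step 4: Sample variance = 2095.4286 / 6 = 349.2381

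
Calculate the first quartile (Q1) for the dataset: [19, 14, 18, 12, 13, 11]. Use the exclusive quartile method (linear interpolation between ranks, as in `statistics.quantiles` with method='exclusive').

11.75

Step 1: Sort the data: [11, 12, 13, 14, 18, 19]
Step 2: n = 6
Step 3: Using the exclusive quartile method:
  Q1 = 11.75
  Q2 (median) = 13.5
  Q3 = 18.25
  IQR = Q3 - Q1 = 18.25 - 11.75 = 6.5
Step 4: Q1 = 11.75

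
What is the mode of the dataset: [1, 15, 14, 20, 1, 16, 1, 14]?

1

Step 1: Count the frequency of each value:
  1: appears 3 time(s)
  14: appears 2 time(s)
  15: appears 1 time(s)
  16: appears 1 time(s)
  20: appears 1 time(s)
Step 2: The value 1 appears most frequently (3 times).
Step 3: Mode = 1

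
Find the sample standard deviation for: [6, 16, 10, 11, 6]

4.1473

Step 1: Compute the mean: 9.8
Step 2: Sum of squared deviations from the mean: 68.8
Step 3: Sample variance = 68.8 / 4 = 17.2
Step 4: Standard deviation = sqrt(17.2) = 4.1473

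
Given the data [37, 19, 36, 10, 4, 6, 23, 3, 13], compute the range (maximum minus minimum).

34

Step 1: Identify the maximum value: max = 37
Step 2: Identify the minimum value: min = 3
Step 3: Range = max - min = 37 - 3 = 34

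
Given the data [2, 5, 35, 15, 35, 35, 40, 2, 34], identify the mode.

35

Step 1: Count the frequency of each value:
  2: appears 2 time(s)
  5: appears 1 time(s)
  15: appears 1 time(s)
  34: appears 1 time(s)
  35: appears 3 time(s)
  40: appears 1 time(s)
Step 2: The value 35 appears most frequently (3 times).
Step 3: Mode = 35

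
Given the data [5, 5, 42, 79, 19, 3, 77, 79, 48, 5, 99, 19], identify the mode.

5

Step 1: Count the frequency of each value:
  3: appears 1 time(s)
  5: appears 3 time(s)
  19: appears 2 time(s)
  42: appears 1 time(s)
  48: appears 1 time(s)
  77: appears 1 time(s)
  79: appears 2 time(s)
  99: appears 1 time(s)
Step 2: The value 5 appears most frequently (3 times).
Step 3: Mode = 5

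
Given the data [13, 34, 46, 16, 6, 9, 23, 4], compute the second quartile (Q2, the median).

14.5

Step 1: Sort the data: [4, 6, 9, 13, 16, 23, 34, 46]
Step 2: n = 8
Step 3: Q2 is the median. Since n is even, it is the average of the values at positions 4 and 5:
  Q2 = (13 + 16) / 2 = 14.5
Step 4: Q2 = 14.5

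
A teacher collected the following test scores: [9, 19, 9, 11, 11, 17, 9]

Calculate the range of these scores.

10

Step 1: Identify the maximum value: max = 19
Step 2: Identify the minimum value: min = 9
Step 3: Range = max - min = 19 - 9 = 10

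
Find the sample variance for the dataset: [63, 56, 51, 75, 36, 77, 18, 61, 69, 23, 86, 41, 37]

449.5641

Step 1: Compute the mean: (63 + 56 + 51 + 75 + 36 + 77 + 18 + 61 + 69 + 23 + 86 + 41 + 37) / 13 = 53.3077
Step 2: Compute squared deviations from the mean:
  (63 - 53.3077)^2 = 93.9408
  (56 - 53.3077)^2 = 7.2485
  (51 - 53.3077)^2 = 5.3254
  (75 - 53.3077)^2 = 470.5562
  (36 - 53.3077)^2 = 299.5562
  (77 - 53.3077)^2 = 561.3254
  (18 - 53.3077)^2 = 1246.6331
  (61 - 53.3077)^2 = 59.1716
  (69 - 53.3077)^2 = 246.2485
  (23 - 53.3077)^2 = 918.5562
  (86 - 53.3077)^2 = 1068.787
  (41 - 53.3077)^2 = 151.4793
  (37 - 53.3077)^2 = 265.9408
Step 3: Sum of squared deviations = 5394.7692
Step 4: Sample variance = 5394.7692 / 12 = 449.5641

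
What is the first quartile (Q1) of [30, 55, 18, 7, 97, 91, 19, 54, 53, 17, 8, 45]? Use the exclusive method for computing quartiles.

17.25

Step 1: Sort the data: [7, 8, 17, 18, 19, 30, 45, 53, 54, 55, 91, 97]
Step 2: n = 12
Step 3: Using the exclusive quartile method:
  Q1 = 17.25
  Q2 (median) = 37.5
  Q3 = 54.75
  IQR = Q3 - Q1 = 54.75 - 17.25 = 37.5
Step 4: Q1 = 17.25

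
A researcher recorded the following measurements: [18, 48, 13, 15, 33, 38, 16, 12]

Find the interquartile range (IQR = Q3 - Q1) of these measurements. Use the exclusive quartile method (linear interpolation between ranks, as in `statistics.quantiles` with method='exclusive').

23.25

Step 1: Sort the data: [12, 13, 15, 16, 18, 33, 38, 48]
Step 2: n = 8
Step 3: Using the exclusive quartile method:
  Q1 = 13.5
  Q2 (median) = 17
  Q3 = 36.75
  IQR = Q3 - Q1 = 36.75 - 13.5 = 23.25
Step 4: IQR = 23.25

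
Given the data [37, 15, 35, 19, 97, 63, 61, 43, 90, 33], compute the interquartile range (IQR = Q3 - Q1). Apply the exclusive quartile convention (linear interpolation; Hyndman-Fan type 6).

40.25

Step 1: Sort the data: [15, 19, 33, 35, 37, 43, 61, 63, 90, 97]
Step 2: n = 10
Step 3: Using the exclusive quartile method:
  Q1 = 29.5
  Q2 (median) = 40
  Q3 = 69.75
  IQR = Q3 - Q1 = 69.75 - 29.5 = 40.25
Step 4: IQR = 40.25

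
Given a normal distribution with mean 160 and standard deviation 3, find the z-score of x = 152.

-2.6667

Step 1: Recall the z-score formula: z = (x - mu) / sigma
Step 2: Substitute values: z = (152 - 160) / 3
Step 3: z = -8 / 3 = -2.6667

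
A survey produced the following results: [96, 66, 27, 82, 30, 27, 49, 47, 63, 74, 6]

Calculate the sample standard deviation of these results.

27.4203

Step 1: Compute the mean: 51.5455
Step 2: Sum of squared deviations from the mean: 7518.7273
Step 3: Sample variance = 7518.7273 / 10 = 751.8727
Step 4: Standard deviation = sqrt(751.8727) = 27.4203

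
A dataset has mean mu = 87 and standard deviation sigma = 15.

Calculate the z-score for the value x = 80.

-0.4667

Step 1: Recall the z-score formula: z = (x - mu) / sigma
Step 2: Substitute values: z = (80 - 87) / 15
Step 3: z = -7 / 15 = -0.4667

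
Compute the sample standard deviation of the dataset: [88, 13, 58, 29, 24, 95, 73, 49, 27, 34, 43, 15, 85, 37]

27.6485

Step 1: Compute the mean: 47.8571
Step 2: Sum of squared deviations from the mean: 9937.7143
Step 3: Sample variance = 9937.7143 / 13 = 764.4396
Step 4: Standard deviation = sqrt(764.4396) = 27.6485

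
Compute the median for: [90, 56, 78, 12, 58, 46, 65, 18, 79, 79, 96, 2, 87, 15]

61.5

Step 1: Sort the data in ascending order: [2, 12, 15, 18, 46, 56, 58, 65, 78, 79, 79, 87, 90, 96]
Step 2: The number of values is n = 14.
Step 3: Since n is even, the median is the average of positions 7 and 8:
  Median = (58 + 65) / 2 = 61.5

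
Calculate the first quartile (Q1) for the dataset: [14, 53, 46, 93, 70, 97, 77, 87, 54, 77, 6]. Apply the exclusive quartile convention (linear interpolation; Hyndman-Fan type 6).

46

Step 1: Sort the data: [6, 14, 46, 53, 54, 70, 77, 77, 87, 93, 97]
Step 2: n = 11
Step 3: Using the exclusive quartile method:
  Q1 = 46
  Q2 (median) = 70
  Q3 = 87
  IQR = Q3 - Q1 = 87 - 46 = 41
Step 4: Q1 = 46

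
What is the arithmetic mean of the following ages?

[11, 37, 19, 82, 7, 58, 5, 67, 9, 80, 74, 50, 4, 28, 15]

36.4

Step 1: Sum all values: 11 + 37 + 19 + 82 + 7 + 58 + 5 + 67 + 9 + 80 + 74 + 50 + 4 + 28 + 15 = 546
Step 2: Count the number of values: n = 15
Step 3: Mean = sum / n = 546 / 15 = 36.4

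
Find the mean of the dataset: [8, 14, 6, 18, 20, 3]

11.5

Step 1: Sum all values: 8 + 14 + 6 + 18 + 20 + 3 = 69
Step 2: Count the number of values: n = 6
Step 3: Mean = sum / n = 69 / 6 = 11.5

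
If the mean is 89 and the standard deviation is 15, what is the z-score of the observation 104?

1

Step 1: Recall the z-score formula: z = (x - mu) / sigma
Step 2: Substitute values: z = (104 - 89) / 15
Step 3: z = 15 / 15 = 1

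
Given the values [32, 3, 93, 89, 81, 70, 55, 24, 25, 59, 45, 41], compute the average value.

51.4167

Step 1: Sum all values: 32 + 3 + 93 + 89 + 81 + 70 + 55 + 24 + 25 + 59 + 45 + 41 = 617
Step 2: Count the number of values: n = 12
Step 3: Mean = sum / n = 617 / 12 = 51.4167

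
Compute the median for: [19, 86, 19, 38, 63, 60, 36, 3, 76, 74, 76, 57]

58.5

Step 1: Sort the data in ascending order: [3, 19, 19, 36, 38, 57, 60, 63, 74, 76, 76, 86]
Step 2: The number of values is n = 12.
Step 3: Since n is even, the median is the average of positions 6 and 7:
  Median = (57 + 60) / 2 = 58.5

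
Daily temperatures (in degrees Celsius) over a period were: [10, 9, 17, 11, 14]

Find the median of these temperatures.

11

Step 1: Sort the data in ascending order: [9, 10, 11, 14, 17]
Step 2: The number of values is n = 5.
Step 3: Since n is odd, the median is the middle value at position 3: 11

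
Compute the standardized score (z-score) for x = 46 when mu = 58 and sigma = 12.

-1

Step 1: Recall the z-score formula: z = (x - mu) / sigma
Step 2: Substitute values: z = (46 - 58) / 12
Step 3: z = -12 / 12 = -1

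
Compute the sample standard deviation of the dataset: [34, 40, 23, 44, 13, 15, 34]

12.1381

Step 1: Compute the mean: 29
Step 2: Sum of squared deviations from the mean: 884
Step 3: Sample variance = 884 / 6 = 147.3333
Step 4: Standard deviation = sqrt(147.3333) = 12.1381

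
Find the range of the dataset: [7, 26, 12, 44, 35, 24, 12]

37

Step 1: Identify the maximum value: max = 44
Step 2: Identify the minimum value: min = 7
Step 3: Range = max - min = 44 - 7 = 37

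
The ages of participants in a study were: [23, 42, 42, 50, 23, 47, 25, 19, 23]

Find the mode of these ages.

23

Step 1: Count the frequency of each value:
  19: appears 1 time(s)
  23: appears 3 time(s)
  25: appears 1 time(s)
  42: appears 2 time(s)
  47: appears 1 time(s)
  50: appears 1 time(s)
Step 2: The value 23 appears most frequently (3 times).
Step 3: Mode = 23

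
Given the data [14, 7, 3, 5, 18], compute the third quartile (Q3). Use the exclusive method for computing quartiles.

16

Step 1: Sort the data: [3, 5, 7, 14, 18]
Step 2: n = 5
Step 3: Using the exclusive quartile method:
  Q1 = 4
  Q2 (median) = 7
  Q3 = 16
  IQR = Q3 - Q1 = 16 - 4 = 12
Step 4: Q3 = 16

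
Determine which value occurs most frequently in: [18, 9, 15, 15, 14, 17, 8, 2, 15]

15

Step 1: Count the frequency of each value:
  2: appears 1 time(s)
  8: appears 1 time(s)
  9: appears 1 time(s)
  14: appears 1 time(s)
  15: appears 3 time(s)
  17: appears 1 time(s)
  18: appears 1 time(s)
Step 2: The value 15 appears most frequently (3 times).
Step 3: Mode = 15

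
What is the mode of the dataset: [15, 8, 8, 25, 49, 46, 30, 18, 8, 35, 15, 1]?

8

Step 1: Count the frequency of each value:
  1: appears 1 time(s)
  8: appears 3 time(s)
  15: appears 2 time(s)
  18: appears 1 time(s)
  25: appears 1 time(s)
  30: appears 1 time(s)
  35: appears 1 time(s)
  46: appears 1 time(s)
  49: appears 1 time(s)
Step 2: The value 8 appears most frequently (3 times).
Step 3: Mode = 8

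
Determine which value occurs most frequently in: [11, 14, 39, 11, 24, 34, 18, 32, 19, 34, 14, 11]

11

Step 1: Count the frequency of each value:
  11: appears 3 time(s)
  14: appears 2 time(s)
  18: appears 1 time(s)
  19: appears 1 time(s)
  24: appears 1 time(s)
  32: appears 1 time(s)
  34: appears 2 time(s)
  39: appears 1 time(s)
Step 2: The value 11 appears most frequently (3 times).
Step 3: Mode = 11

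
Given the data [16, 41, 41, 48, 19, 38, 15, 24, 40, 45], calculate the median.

39

Step 1: Sort the data in ascending order: [15, 16, 19, 24, 38, 40, 41, 41, 45, 48]
Step 2: The number of values is n = 10.
Step 3: Since n is even, the median is the average of positions 5 and 6:
  Median = (38 + 40) / 2 = 39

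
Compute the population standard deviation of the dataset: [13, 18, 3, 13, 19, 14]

5.1854

Step 1: Compute the mean: 13.3333
Step 2: Sum of squared deviations from the mean: 161.3333
Step 3: Population variance = 161.3333 / 6 = 26.8889
Step 4: Standard deviation = sqrt(26.8889) = 5.1854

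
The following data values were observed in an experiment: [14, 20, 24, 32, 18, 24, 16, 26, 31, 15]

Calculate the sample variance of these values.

41.5556

Step 1: Compute the mean: (14 + 20 + 24 + 32 + 18 + 24 + 16 + 26 + 31 + 15) / 10 = 22
Step 2: Compute squared deviations from the mean:
  (14 - 22)^2 = 64
  (20 - 22)^2 = 4
  (24 - 22)^2 = 4
  (32 - 22)^2 = 100
  (18 - 22)^2 = 16
  (24 - 22)^2 = 4
  (16 - 22)^2 = 36
  (26 - 22)^2 = 16
  (31 - 22)^2 = 81
  (15 - 22)^2 = 49
Step 3: Sum of squared deviations = 374
Step 4: Sample variance = 374 / 9 = 41.5556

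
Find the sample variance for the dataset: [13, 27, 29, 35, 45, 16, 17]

133.6667

Step 1: Compute the mean: (13 + 27 + 29 + 35 + 45 + 16 + 17) / 7 = 26
Step 2: Compute squared deviations from the mean:
  (13 - 26)^2 = 169
  (27 - 26)^2 = 1
  (29 - 26)^2 = 9
  (35 - 26)^2 = 81
  (45 - 26)^2 = 361
  (16 - 26)^2 = 100
  (17 - 26)^2 = 81
Step 3: Sum of squared deviations = 802
Step 4: Sample variance = 802 / 6 = 133.6667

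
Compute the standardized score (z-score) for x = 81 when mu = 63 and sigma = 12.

1.5

Step 1: Recall the z-score formula: z = (x - mu) / sigma
Step 2: Substitute values: z = (81 - 63) / 12
Step 3: z = 18 / 12 = 1.5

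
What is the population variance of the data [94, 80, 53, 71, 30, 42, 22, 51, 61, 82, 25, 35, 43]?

497.0769

Step 1: Compute the mean: (94 + 80 + 53 + 71 + 30 + 42 + 22 + 51 + 61 + 82 + 25 + 35 + 43) / 13 = 53
Step 2: Compute squared deviations from the mean:
  (94 - 53)^2 = 1681
  (80 - 53)^2 = 729
  (53 - 53)^2 = 0
  (71 - 53)^2 = 324
  (30 - 53)^2 = 529
  (42 - 53)^2 = 121
  (22 - 53)^2 = 961
  (51 - 53)^2 = 4
  (61 - 53)^2 = 64
  (82 - 53)^2 = 841
  (25 - 53)^2 = 784
  (35 - 53)^2 = 324
  (43 - 53)^2 = 100
Step 3: Sum of squared deviations = 6462
Step 4: Population variance = 6462 / 13 = 497.0769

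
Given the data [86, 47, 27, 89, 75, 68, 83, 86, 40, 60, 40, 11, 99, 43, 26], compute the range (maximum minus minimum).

88

Step 1: Identify the maximum value: max = 99
Step 2: Identify the minimum value: min = 11
Step 3: Range = max - min = 99 - 11 = 88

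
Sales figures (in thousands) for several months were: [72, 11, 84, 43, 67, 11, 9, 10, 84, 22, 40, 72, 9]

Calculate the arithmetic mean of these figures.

41.0769

Step 1: Sum all values: 72 + 11 + 84 + 43 + 67 + 11 + 9 + 10 + 84 + 22 + 40 + 72 + 9 = 534
Step 2: Count the number of values: n = 13
Step 3: Mean = sum / n = 534 / 13 = 41.0769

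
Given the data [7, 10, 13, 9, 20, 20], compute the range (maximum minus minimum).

13

Step 1: Identify the maximum value: max = 20
Step 2: Identify the minimum value: min = 7
Step 3: Range = max - min = 20 - 7 = 13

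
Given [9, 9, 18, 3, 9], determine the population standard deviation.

4.8

Step 1: Compute the mean: 9.6
Step 2: Sum of squared deviations from the mean: 115.2
Step 3: Population variance = 115.2 / 5 = 23.04
Step 4: Standard deviation = sqrt(23.04) = 4.8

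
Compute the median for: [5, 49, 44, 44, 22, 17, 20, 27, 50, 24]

25.5

Step 1: Sort the data in ascending order: [5, 17, 20, 22, 24, 27, 44, 44, 49, 50]
Step 2: The number of values is n = 10.
Step 3: Since n is even, the median is the average of positions 5 and 6:
  Median = (24 + 27) / 2 = 25.5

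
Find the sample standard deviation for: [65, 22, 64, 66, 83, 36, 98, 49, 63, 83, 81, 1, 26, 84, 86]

28.1015

Step 1: Compute the mean: 60.4667
Step 2: Sum of squared deviations from the mean: 11055.7333
Step 3: Sample variance = 11055.7333 / 14 = 789.6952
Step 4: Standard deviation = sqrt(789.6952) = 28.1015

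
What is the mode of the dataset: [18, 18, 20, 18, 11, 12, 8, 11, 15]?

18

Step 1: Count the frequency of each value:
  8: appears 1 time(s)
  11: appears 2 time(s)
  12: appears 1 time(s)
  15: appears 1 time(s)
  18: appears 3 time(s)
  20: appears 1 time(s)
Step 2: The value 18 appears most frequently (3 times).
Step 3: Mode = 18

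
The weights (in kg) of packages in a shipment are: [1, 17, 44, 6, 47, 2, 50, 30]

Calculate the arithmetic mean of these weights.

24.625

Step 1: Sum all values: 1 + 17 + 44 + 6 + 47 + 2 + 50 + 30 = 197
Step 2: Count the number of values: n = 8
Step 3: Mean = sum / n = 197 / 8 = 24.625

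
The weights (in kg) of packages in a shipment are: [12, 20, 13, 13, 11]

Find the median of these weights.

13

Step 1: Sort the data in ascending order: [11, 12, 13, 13, 20]
Step 2: The number of values is n = 5.
Step 3: Since n is odd, the median is the middle value at position 3: 13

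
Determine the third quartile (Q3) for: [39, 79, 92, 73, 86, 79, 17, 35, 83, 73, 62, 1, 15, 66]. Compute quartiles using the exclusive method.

80

Step 1: Sort the data: [1, 15, 17, 35, 39, 62, 66, 73, 73, 79, 79, 83, 86, 92]
Step 2: n = 14
Step 3: Using the exclusive quartile method:
  Q1 = 30.5
  Q2 (median) = 69.5
  Q3 = 80
  IQR = Q3 - Q1 = 80 - 30.5 = 49.5
Step 4: Q3 = 80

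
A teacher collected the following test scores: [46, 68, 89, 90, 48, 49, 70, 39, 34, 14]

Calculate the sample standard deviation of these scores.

24.3084

Step 1: Compute the mean: 54.7
Step 2: Sum of squared deviations from the mean: 5318.1
Step 3: Sample variance = 5318.1 / 9 = 590.9
Step 4: Standard deviation = sqrt(590.9) = 24.3084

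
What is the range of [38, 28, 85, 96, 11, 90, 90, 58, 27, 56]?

85

Step 1: Identify the maximum value: max = 96
Step 2: Identify the minimum value: min = 11
Step 3: Range = max - min = 96 - 11 = 85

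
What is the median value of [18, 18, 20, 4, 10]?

18

Step 1: Sort the data in ascending order: [4, 10, 18, 18, 20]
Step 2: The number of values is n = 5.
Step 3: Since n is odd, the median is the middle value at position 3: 18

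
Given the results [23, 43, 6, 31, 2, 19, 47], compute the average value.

24.4286

Step 1: Sum all values: 23 + 43 + 6 + 31 + 2 + 19 + 47 = 171
Step 2: Count the number of values: n = 7
Step 3: Mean = sum / n = 171 / 7 = 24.4286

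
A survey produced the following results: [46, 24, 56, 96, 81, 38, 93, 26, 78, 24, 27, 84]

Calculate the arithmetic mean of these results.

56.0833

Step 1: Sum all values: 46 + 24 + 56 + 96 + 81 + 38 + 93 + 26 + 78 + 24 + 27 + 84 = 673
Step 2: Count the number of values: n = 12
Step 3: Mean = sum / n = 673 / 12 = 56.0833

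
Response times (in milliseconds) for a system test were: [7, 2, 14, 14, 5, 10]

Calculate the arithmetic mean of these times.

8.6667

Step 1: Sum all values: 7 + 2 + 14 + 14 + 5 + 10 = 52
Step 2: Count the number of values: n = 6
Step 3: Mean = sum / n = 52 / 6 = 8.6667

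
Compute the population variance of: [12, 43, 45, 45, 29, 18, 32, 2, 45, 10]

246.49

Step 1: Compute the mean: (12 + 43 + 45 + 45 + 29 + 18 + 32 + 2 + 45 + 10) / 10 = 28.1
Step 2: Compute squared deviations from the mean:
  (12 - 28.1)^2 = 259.21
  (43 - 28.1)^2 = 222.01
  (45 - 28.1)^2 = 285.61
  (45 - 28.1)^2 = 285.61
  (29 - 28.1)^2 = 0.81
  (18 - 28.1)^2 = 102.01
  (32 - 28.1)^2 = 15.21
  (2 - 28.1)^2 = 681.21
  (45 - 28.1)^2 = 285.61
  (10 - 28.1)^2 = 327.61
Step 3: Sum of squared deviations = 2464.9
Step 4: Population variance = 2464.9 / 10 = 246.49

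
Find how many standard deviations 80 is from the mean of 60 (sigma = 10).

2

Step 1: Recall the z-score formula: z = (x - mu) / sigma
Step 2: Substitute values: z = (80 - 60) / 10
Step 3: z = 20 / 10 = 2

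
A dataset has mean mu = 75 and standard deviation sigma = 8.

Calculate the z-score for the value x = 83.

1

Step 1: Recall the z-score formula: z = (x - mu) / sigma
Step 2: Substitute values: z = (83 - 75) / 8
Step 3: z = 8 / 8 = 1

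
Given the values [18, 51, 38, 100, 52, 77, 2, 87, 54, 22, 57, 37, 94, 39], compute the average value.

52

Step 1: Sum all values: 18 + 51 + 38 + 100 + 52 + 77 + 2 + 87 + 54 + 22 + 57 + 37 + 94 + 39 = 728
Step 2: Count the number of values: n = 14
Step 3: Mean = sum / n = 728 / 14 = 52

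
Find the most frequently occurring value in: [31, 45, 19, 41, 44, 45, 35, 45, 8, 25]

45

Step 1: Count the frequency of each value:
  8: appears 1 time(s)
  19: appears 1 time(s)
  25: appears 1 time(s)
  31: appears 1 time(s)
  35: appears 1 time(s)
  41: appears 1 time(s)
  44: appears 1 time(s)
  45: appears 3 time(s)
Step 2: The value 45 appears most frequently (3 times).
Step 3: Mode = 45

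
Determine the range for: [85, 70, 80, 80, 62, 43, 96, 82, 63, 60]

53

Step 1: Identify the maximum value: max = 96
Step 2: Identify the minimum value: min = 43
Step 3: Range = max - min = 96 - 43 = 53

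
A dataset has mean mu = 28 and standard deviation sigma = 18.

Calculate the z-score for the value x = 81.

2.9444

Step 1: Recall the z-score formula: z = (x - mu) / sigma
Step 2: Substitute values: z = (81 - 28) / 18
Step 3: z = 53 / 18 = 2.9444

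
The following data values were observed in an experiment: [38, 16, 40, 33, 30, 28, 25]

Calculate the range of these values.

24

Step 1: Identify the maximum value: max = 40
Step 2: Identify the minimum value: min = 16
Step 3: Range = max - min = 40 - 16 = 24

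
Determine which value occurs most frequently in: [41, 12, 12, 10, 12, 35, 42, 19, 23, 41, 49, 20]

12

Step 1: Count the frequency of each value:
  10: appears 1 time(s)
  12: appears 3 time(s)
  19: appears 1 time(s)
  20: appears 1 time(s)
  23: appears 1 time(s)
  35: appears 1 time(s)
  41: appears 2 time(s)
  42: appears 1 time(s)
  49: appears 1 time(s)
Step 2: The value 12 appears most frequently (3 times).
Step 3: Mode = 12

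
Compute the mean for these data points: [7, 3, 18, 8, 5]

8.2

Step 1: Sum all values: 7 + 3 + 18 + 8 + 5 = 41
Step 2: Count the number of values: n = 5
Step 3: Mean = sum / n = 41 / 5 = 8.2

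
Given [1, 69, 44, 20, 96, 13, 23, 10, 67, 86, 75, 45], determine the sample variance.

1048.2045

Step 1: Compute the mean: (1 + 69 + 44 + 20 + 96 + 13 + 23 + 10 + 67 + 86 + 75 + 45) / 12 = 45.75
Step 2: Compute squared deviations from the mean:
  (1 - 45.75)^2 = 2002.5625
  (69 - 45.75)^2 = 540.5625
  (44 - 45.75)^2 = 3.0625
  (20 - 45.75)^2 = 663.0625
  (96 - 45.75)^2 = 2525.0625
  (13 - 45.75)^2 = 1072.5625
  (23 - 45.75)^2 = 517.5625
  (10 - 45.75)^2 = 1278.0625
  (67 - 45.75)^2 = 451.5625
  (86 - 45.75)^2 = 1620.0625
  (75 - 45.75)^2 = 855.5625
  (45 - 45.75)^2 = 0.5625
Step 3: Sum of squared deviations = 11530.25
Step 4: Sample variance = 11530.25 / 11 = 1048.2045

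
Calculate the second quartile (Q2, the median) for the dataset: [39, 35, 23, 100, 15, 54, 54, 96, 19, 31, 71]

39

Step 1: Sort the data: [15, 19, 23, 31, 35, 39, 54, 54, 71, 96, 100]
Step 2: n = 11
Step 3: Q2 is the median. Since n is odd, it is the middle value at position 6: 39
Step 4: Q2 = 39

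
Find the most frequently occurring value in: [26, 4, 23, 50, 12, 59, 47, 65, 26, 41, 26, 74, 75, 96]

26

Step 1: Count the frequency of each value:
  4: appears 1 time(s)
  12: appears 1 time(s)
  23: appears 1 time(s)
  26: appears 3 time(s)
  41: appears 1 time(s)
  47: appears 1 time(s)
  50: appears 1 time(s)
  59: appears 1 time(s)
  65: appears 1 time(s)
  74: appears 1 time(s)
  75: appears 1 time(s)
  96: appears 1 time(s)
Step 2: The value 26 appears most frequently (3 times).
Step 3: Mode = 26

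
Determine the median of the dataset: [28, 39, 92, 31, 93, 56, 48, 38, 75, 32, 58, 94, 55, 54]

54.5

Step 1: Sort the data in ascending order: [28, 31, 32, 38, 39, 48, 54, 55, 56, 58, 75, 92, 93, 94]
Step 2: The number of values is n = 14.
Step 3: Since n is even, the median is the average of positions 7 and 8:
  Median = (54 + 55) / 2 = 54.5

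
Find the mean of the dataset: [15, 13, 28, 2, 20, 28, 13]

17

Step 1: Sum all values: 15 + 13 + 28 + 2 + 20 + 28 + 13 = 119
Step 2: Count the number of values: n = 7
Step 3: Mean = sum / n = 119 / 7 = 17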